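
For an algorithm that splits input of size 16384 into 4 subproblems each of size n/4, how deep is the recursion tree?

For divide and conquer with division factor 4:

Problem sizes at each level:
Level 0: 16384
Level 1: 4096
Level 2: 1024
Level 3: 256
Level 4: 64
Level 5: 16
Level 6: 4
Level 7: 1

The root is level 0 and the size-1 base case is level 7 (the tree spans levels 0 through 7, i.e. 8 levels counting the root), so the depth is the number of divisions: log_4(16384) = 7

The recursion tree depth is log_4(16384) = 7. At each level, the problem size is divided by 4, so it takes 7 divisions to reduce to a base case of size 1. The algorithm makes 4 recursive calls at each level.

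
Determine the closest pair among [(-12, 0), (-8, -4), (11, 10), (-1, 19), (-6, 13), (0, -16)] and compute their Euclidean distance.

Computing all pairwise distances among 6 points:

d((-12, 0), (-8, -4)) = 5.6569 <-- minimum
d((-12, 0), (11, 10)) = 25.0799
d((-12, 0), (-1, 19)) = 21.9545
d((-12, 0), (-6, 13)) = 14.3178
d((-12, 0), (0, -16)) = 20.0
d((-8, -4), (11, 10)) = 23.6008
d((-8, -4), (-1, 19)) = 24.0416
d((-8, -4), (-6, 13)) = 17.1172
d((-8, -4), (0, -16)) = 14.4222
d((11, 10), (-1, 19)) = 15.0
d((11, 10), (-6, 13)) = 17.2627
d((11, 10), (0, -16)) = 28.2312
d((-1, 19), (-6, 13)) = 7.8102
d((-1, 19), (0, -16)) = 35.0143
d((-6, 13), (0, -16)) = 29.6142

Closest pair: (-12, 0) and (-8, -4) with distance 5.6569

The closest pair is (-12, 0) and (-8, -4) with Euclidean distance 5.6569. For 6 points, brute-force pairwise comparison is shown above. For large n, the divide-and-conquer algorithm (sort by x, recurse on halves, check the dividing strip) achieves O(n log n).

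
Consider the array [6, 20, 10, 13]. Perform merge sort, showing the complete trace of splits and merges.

Merge sort trace:

Split: [6, 20, 10, 13] -> [6, 20] and [10, 13]
  Split: [6, 20] -> [6] and [20]
  Merge: [6] + [20] -> [6, 20]
  Split: [10, 13] -> [10] and [13]
  Merge: [10] + [13] -> [10, 13]
Merge: [6, 20] + [10, 13] -> [6, 10, 13, 20]

Final sorted array: [6, 10, 13, 20]

The merge sort proceeds by recursively splitting the array and merging sorted halves.
After all merges, the sorted array is [6, 10, 13, 20].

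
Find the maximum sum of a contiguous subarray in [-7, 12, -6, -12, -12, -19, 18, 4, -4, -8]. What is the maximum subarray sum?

Using Kadane's algorithm on [-7, 12, -6, -12, -12, -19, 18, 4, -4, -8]:

Scanning through the array:
Position 1 (value 12): max_ending_here = 12, max_so_far = 12
Position 2 (value -6): max_ending_here = 6, max_so_far = 12
Position 3 (value -12): max_ending_here = -6, max_so_far = 12
Position 4 (value -12): max_ending_here = -12, max_so_far = 12
Position 5 (value -19): max_ending_here = -19, max_so_far = 12
Position 6 (value 18): max_ending_here = 18, max_so_far = 18
Position 7 (value 4): max_ending_here = 22, max_so_far = 22
Position 8 (value -4): max_ending_here = 18, max_so_far = 22
Position 9 (value -8): max_ending_here = 10, max_so_far = 22

Maximum subarray: [18, 4]
Maximum sum: 22

The maximum subarray is [18, 4] with sum 22. This subarray runs from index 6 to index 7.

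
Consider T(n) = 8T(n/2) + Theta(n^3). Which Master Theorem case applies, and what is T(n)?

Master Theorem for T(n) = 8T(n/2) + O(n^3):

a = 8, b = 2, c = 3
log_b(a) = log_2(8) = 3.0000

Case 2: c = 3 = log_2(8) = 3.0000
T(n) = O(n^3 log n) = O(n^3 log n)

For T(n) = 8T(n/2) + O(n^3): log_2(8) = 3.0000. This is Case 2 of the Master Theorem (c = log_b(a), equal work at all levels), giving O(n^3 log n).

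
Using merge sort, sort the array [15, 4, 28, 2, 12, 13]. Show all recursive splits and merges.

Merge sort trace:

Split: [15, 4, 28, 2, 12, 13] -> [15, 4, 28] and [2, 12, 13]
  Split: [15, 4, 28] -> [15] and [4, 28]
    Split: [4, 28] -> [4] and [28]
    Merge: [4] + [28] -> [4, 28]
  Merge: [15] + [4, 28] -> [4, 15, 28]
  Split: [2, 12, 13] -> [2] and [12, 13]
    Split: [12, 13] -> [12] and [13]
    Merge: [12] + [13] -> [12, 13]
  Merge: [2] + [12, 13] -> [2, 12, 13]
Merge: [4, 15, 28] + [2, 12, 13] -> [2, 4, 12, 13, 15, 28]

Final sorted array: [2, 4, 12, 13, 15, 28]

The merge sort proceeds by recursively splitting the array and merging sorted halves.
After all merges, the sorted array is [2, 4, 12, 13, 15, 28].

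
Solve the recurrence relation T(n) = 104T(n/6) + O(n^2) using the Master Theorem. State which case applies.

Master Theorem for T(n) = 104T(n/6) + O(n^2):

a = 104, b = 6, c = 2
log_b(a) = log_6(104) = 2.5921

Case 1: c = 2 < log_6(104) = 2.5921
T(n) = O(n^(log_6 104))

For T(n) = 104T(n/6) + O(n^2): log_6(104) = 2.5921. This is Case 1 of the Master Theorem (c < log_b(a), work dominated by leaves), giving O(n^(log_6 104)).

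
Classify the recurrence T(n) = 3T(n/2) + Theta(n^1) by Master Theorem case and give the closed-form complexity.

Master Theorem for T(n) = 3T(n/2) + O(n^1):

a = 3, b = 2, c = 1
log_b(a) = log_2(3) = 1.5850

Case 1: c = 1 < log_2(3) = 1.5850
T(n) = O(n^(log_2 3))

For T(n) = 3T(n/2) + O(n^1): log_2(3) = 1.5850. This is Case 1 of the Master Theorem (c < log_b(a), work dominated by leaves), giving O(n^(log_2 3)).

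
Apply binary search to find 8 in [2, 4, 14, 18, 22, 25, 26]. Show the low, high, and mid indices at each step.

Binary search for 8 in [2, 4, 14, 18, 22, 25, 26]:

lo=0, hi=6, mid=3, arr[mid]=18 -> 18 > 8, search left half
lo=0, hi=2, mid=1, arr[mid]=4 -> 4 < 8, search right half
lo=2, hi=2, mid=2, arr[mid]=14 -> 14 > 8, search left half
lo=2 > hi=1, target 8 not found

Binary search determines that 8 is not in the array after 3 comparisons. The search space was exhausted without finding the target.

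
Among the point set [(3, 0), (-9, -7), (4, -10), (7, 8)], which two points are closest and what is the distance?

Computing all pairwise distances among 4 points:

d((3, 0), (-9, -7)) = 13.8924
d((3, 0), (4, -10)) = 10.0499
d((3, 0), (7, 8)) = 8.9443 <-- minimum
d((-9, -7), (4, -10)) = 13.3417
d((-9, -7), (7, 8)) = 21.9317
d((4, -10), (7, 8)) = 18.2483

Closest pair: (3, 0) and (7, 8) with distance 8.9443

The closest pair is (3, 0) and (7, 8) with Euclidean distance 8.9443. For 4 points, brute-force pairwise comparison is shown above. For large n, the divide-and-conquer algorithm (sort by x, recurse on halves, check the dividing strip) achieves O(n log n).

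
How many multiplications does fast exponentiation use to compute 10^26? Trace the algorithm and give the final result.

Computing 10^26 by squaring (build up from 10^1; each line after the first costs one multiplication):

10^1 = 10
10^2 = (10^1)^2 = 10^2 = 100
10^3 = 10 * 10^2 = 10 * 100 = 1000
10^6 = (10^3)^2 = 1000^2 = 1000000
10^12 = (10^6)^2 = 1000000^2 = 1000000000000
10^13 = 10 * 10^12 = 10 * 1000000000000 = 10000000000000
10^26 = (10^13)^2 = 10000000000000^2 = 100000000000000000000000000

Result: 100000000000000000000000000
Multiplications needed: 6 (6 lines after 10^1)

10^26 = 100000000000000000000000000. Using exponentiation by squaring, this requires 6 multiplications. The key idea: if the exponent is even, square the half-power; if odd, multiply by the base once.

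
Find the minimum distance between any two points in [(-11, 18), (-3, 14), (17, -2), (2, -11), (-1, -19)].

Computing all pairwise distances among 5 points:

d((-11, 18), (-3, 14)) = 8.9443
d((-11, 18), (17, -2)) = 34.4093
d((-11, 18), (2, -11)) = 31.7805
d((-11, 18), (-1, -19)) = 38.3275
d((-3, 14), (17, -2)) = 25.6125
d((-3, 14), (2, -11)) = 25.4951
d((-3, 14), (-1, -19)) = 33.0606
d((17, -2), (2, -11)) = 17.4929
d((17, -2), (-1, -19)) = 24.7588
d((2, -11), (-1, -19)) = 8.544 <-- minimum

Closest pair: (2, -11) and (-1, -19) with distance 8.544

The closest pair is (2, -11) and (-1, -19) with Euclidean distance 8.544. For 5 points, brute-force pairwise comparison is shown above. For large n, the divide-and-conquer algorithm (sort by x, recurse on halves, check the dividing strip) achieves O(n log n).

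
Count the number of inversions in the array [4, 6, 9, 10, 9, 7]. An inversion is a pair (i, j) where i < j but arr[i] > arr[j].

Finding inversions in [4, 6, 9, 10, 9, 7]:

(2, 5): arr[2]=9 > arr[5]=7
(3, 4): arr[3]=10 > arr[4]=9
(3, 5): arr[3]=10 > arr[5]=7
(4, 5): arr[4]=9 > arr[5]=7

Total inversions: 4

The array has 4 inversion(s): (2,5), (3,4), (3,5), (4,5). Each pair (i,j) satisfies i < j and arr[i] > arr[j].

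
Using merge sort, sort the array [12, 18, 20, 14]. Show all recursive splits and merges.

Merge sort trace:

Split: [12, 18, 20, 14] -> [12, 18] and [20, 14]
  Split: [12, 18] -> [12] and [18]
  Merge: [12] + [18] -> [12, 18]
  Split: [20, 14] -> [20] and [14]
  Merge: [20] + [14] -> [14, 20]
Merge: [12, 18] + [14, 20] -> [12, 14, 18, 20]

Final sorted array: [12, 14, 18, 20]

The merge sort proceeds by recursively splitting the array and merging sorted halves.
After all merges, the sorted array is [12, 14, 18, 20].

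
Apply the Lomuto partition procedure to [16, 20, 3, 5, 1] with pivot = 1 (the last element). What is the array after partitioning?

Lomuto partition with pivot = 1:

Initial array: [16, 20, 3, 5, 1]

arr[0]=16 > 1: no swap
arr[1]=20 > 1: no swap
arr[2]=3 > 1: no swap
arr[3]=5 > 1: no swap

Place pivot at position 0: [1, 20, 3, 5, 16]
Pivot position: 0

After partitioning with pivot 1, the array becomes [1, 20, 3, 5, 16]. The pivot is placed at index 0. All elements to the left of the pivot are <= 1, and all elements to the right are > 1.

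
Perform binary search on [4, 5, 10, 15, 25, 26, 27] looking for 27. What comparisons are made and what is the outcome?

Binary search for 27 in [4, 5, 10, 15, 25, 26, 27]:

lo=0, hi=6, mid=3, arr[mid]=15 -> 15 < 27, search right half
lo=4, hi=6, mid=5, arr[mid]=26 -> 26 < 27, search right half
lo=6, hi=6, mid=6, arr[mid]=27 -> Found target at index 6!

Binary search finds 27 at index 6 after 3 comparisons. The search repeatedly halves the search space by comparing with the middle element.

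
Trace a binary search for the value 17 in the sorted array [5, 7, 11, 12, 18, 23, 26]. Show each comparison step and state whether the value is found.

Binary search for 17 in [5, 7, 11, 12, 18, 23, 26]:

lo=0, hi=6, mid=3, arr[mid]=12 -> 12 < 17, search right half
lo=4, hi=6, mid=5, arr[mid]=23 -> 23 > 17, search left half
lo=4, hi=4, mid=4, arr[mid]=18 -> 18 > 17, search left half
lo=4 > hi=3, target 17 not found

Binary search determines that 17 is not in the array after 3 comparisons. The search space was exhausted without finding the target.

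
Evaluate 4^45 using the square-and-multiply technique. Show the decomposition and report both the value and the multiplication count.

Computing 4^45 by squaring (build up from 4^1; each line after the first costs one multiplication):

4^1 = 4
4^2 = (4^1)^2 = 4^2 = 16
4^4 = (4^2)^2 = 16^2 = 256
4^5 = 4 * 4^4 = 4 * 256 = 1024
4^10 = (4^5)^2 = 1024^2 = 1048576
4^11 = 4 * 4^10 = 4 * 1048576 = 4194304
4^22 = (4^11)^2 = 4194304^2 = 17592186044416
4^44 = (4^22)^2 = 17592186044416^2 = 309485009821345068724781056
4^45 = 4 * 4^44 = 4 * 309485009821345068724781056 = 1237940039285380274899124224

Result: 1237940039285380274899124224
Multiplications needed: 8 (8 lines after 4^1)

4^45 = 1237940039285380274899124224. Using exponentiation by squaring, this requires 8 multiplications. The key idea: if the exponent is even, square the half-power; if odd, multiply by the base once.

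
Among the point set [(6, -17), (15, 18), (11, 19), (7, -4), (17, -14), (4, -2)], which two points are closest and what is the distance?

Computing all pairwise distances among 6 points:

d((6, -17), (15, 18)) = 36.1386
d((6, -17), (11, 19)) = 36.3456
d((6, -17), (7, -4)) = 13.0384
d((6, -17), (17, -14)) = 11.4018
d((6, -17), (4, -2)) = 15.1327
d((15, 18), (11, 19)) = 4.1231
d((15, 18), (7, -4)) = 23.4094
d((15, 18), (17, -14)) = 32.0624
d((15, 18), (4, -2)) = 22.8254
d((11, 19), (7, -4)) = 23.3452
d((11, 19), (17, -14)) = 33.541
d((11, 19), (4, -2)) = 22.1359
d((7, -4), (17, -14)) = 14.1421
d((7, -4), (4, -2)) = 3.6056 <-- minimum
d((17, -14), (4, -2)) = 17.6918

Closest pair: (7, -4) and (4, -2) with distance 3.6056

The closest pair is (7, -4) and (4, -2) with Euclidean distance 3.6056. For 6 points, brute-force pairwise comparison is shown above. For large n, the divide-and-conquer algorithm (sort by x, recurse on halves, check the dividing strip) achieves O(n log n).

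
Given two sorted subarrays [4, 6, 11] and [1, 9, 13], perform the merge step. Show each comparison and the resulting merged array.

Merging process:

Compare 4 vs 1: take 1 from right. Merged: [1]
Compare 4 vs 9: take 4 from left. Merged: [1, 4]
Compare 6 vs 9: take 6 from left. Merged: [1, 4, 6]
Compare 11 vs 9: take 9 from right. Merged: [1, 4, 6, 9]
Compare 11 vs 13: take 11 from left. Merged: [1, 4, 6, 9, 11]
Append remaining from right: [13]. Merged: [1, 4, 6, 9, 11, 13]

Final merged array: [1, 4, 6, 9, 11, 13]
Total comparisons: 5

The merged array is [1, 4, 6, 9, 11, 13], requiring 5 comparisons. The merge step runs in O(n) time where n is the total number of elements.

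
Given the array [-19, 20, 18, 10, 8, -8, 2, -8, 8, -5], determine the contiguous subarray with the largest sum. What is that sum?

Using Kadane's algorithm on [-19, 20, 18, 10, 8, -8, 2, -8, 8, -5]:

Scanning through the array:
Position 1 (value 20): max_ending_here = 20, max_so_far = 20
Position 2 (value 18): max_ending_here = 38, max_so_far = 38
Position 3 (value 10): max_ending_here = 48, max_so_far = 48
Position 4 (value 8): max_ending_here = 56, max_so_far = 56
Position 5 (value -8): max_ending_here = 48, max_so_far = 56
Position 6 (value 2): max_ending_here = 50, max_so_far = 56
Position 7 (value -8): max_ending_here = 42, max_so_far = 56
Position 8 (value 8): max_ending_here = 50, max_so_far = 56
Position 9 (value -5): max_ending_here = 45, max_so_far = 56

Maximum subarray: [20, 18, 10, 8]
Maximum sum: 56

The maximum subarray is [20, 18, 10, 8] with sum 56. This subarray runs from index 1 to index 4.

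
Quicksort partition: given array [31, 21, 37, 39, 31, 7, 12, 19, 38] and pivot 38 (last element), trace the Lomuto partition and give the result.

Lomuto partition with pivot = 38:

Initial array: [31, 21, 37, 39, 31, 7, 12, 19, 38]

arr[0]=31 <= 38: swap with position 0, array becomes [31, 21, 37, 39, 31, 7, 12, 19, 38]
arr[1]=21 <= 38: swap with position 1, array becomes [31, 21, 37, 39, 31, 7, 12, 19, 38]
arr[2]=37 <= 38: swap with position 2, array becomes [31, 21, 37, 39, 31, 7, 12, 19, 38]
arr[3]=39 > 38: no swap
arr[4]=31 <= 38: swap with position 3, array becomes [31, 21, 37, 31, 39, 7, 12, 19, 38]
arr[5]=7 <= 38: swap with position 4, array becomes [31, 21, 37, 31, 7, 39, 12, 19, 38]
arr[6]=12 <= 38: swap with position 5, array becomes [31, 21, 37, 31, 7, 12, 39, 19, 38]
arr[7]=19 <= 38: swap with position 6, array becomes [31, 21, 37, 31, 7, 12, 19, 39, 38]

Place pivot at position 7: [31, 21, 37, 31, 7, 12, 19, 38, 39]
Pivot position: 7

After partitioning with pivot 38, the array becomes [31, 21, 37, 31, 7, 12, 19, 38, 39]. The pivot is placed at index 7. All elements to the left of the pivot are <= 38, and all elements to the right are > 38.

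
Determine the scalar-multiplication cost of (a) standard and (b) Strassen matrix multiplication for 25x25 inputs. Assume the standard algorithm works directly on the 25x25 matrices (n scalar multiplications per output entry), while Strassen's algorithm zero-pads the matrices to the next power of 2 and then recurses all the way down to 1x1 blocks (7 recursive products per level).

Matrix multiplication for 25x25 matrices:

Strassen's algorithm requires power-of-2 dimensions. Pad 25x25 to 32x32 (next power of 2).

Standard algorithm: 25^3 = 15625 multiplications
Strassen's algorithm: 7^(log2(32)) = 7^5 = 16807 multiplications
Difference: 15625 - 16807 = -1182 (Strassen uses MORE here due to padding overhead — for small or just-over-power-of-2 n, padding can outweigh the per-level savings)

Standard: 15625 multiplications (25^3). Strassen: 16807 multiplications (7^5, after padding to 32x32). Strassen reduces 8 recursive multiplications to 7 at each level.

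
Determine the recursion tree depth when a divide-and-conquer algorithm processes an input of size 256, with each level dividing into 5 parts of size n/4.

For divide and conquer with division factor 4:

Problem sizes at each level:
Level 0: 256
Level 1: 64
Level 2: 16
Level 3: 4
Level 4: 1

The root is level 0 and the size-1 base case is level 4 (the tree spans levels 0 through 4, i.e. 5 levels counting the root), so the depth is the number of divisions: log_4(256) = 4

The recursion tree depth is log_4(256) = 4. At each level, the problem size is divided by 4, so it takes 4 divisions to reduce to a base case of size 1. The algorithm makes 5 recursive calls at each level.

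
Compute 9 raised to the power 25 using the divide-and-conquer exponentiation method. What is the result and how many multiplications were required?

Computing 9^25 by squaring (build up from 9^1; each line after the first costs one multiplication):

9^1 = 9
9^2 = (9^1)^2 = 9^2 = 81
9^3 = 9 * 9^2 = 9 * 81 = 729
9^6 = (9^3)^2 = 729^2 = 531441
9^12 = (9^6)^2 = 531441^2 = 282429536481
9^24 = (9^12)^2 = 282429536481^2 = 79766443076872509863361
9^25 = 9 * 9^24 = 9 * 79766443076872509863361 = 717897987691852588770249

Result: 717897987691852588770249
Multiplications needed: 6 (6 lines after 9^1)

9^25 = 717897987691852588770249. Using exponentiation by squaring, this requires 6 multiplications. The key idea: if the exponent is even, square the half-power; if odd, multiply by the base once.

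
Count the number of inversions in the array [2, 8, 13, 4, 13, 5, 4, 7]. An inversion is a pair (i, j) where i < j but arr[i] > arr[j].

Finding inversions in [2, 8, 13, 4, 13, 5, 4, 7]:

(1, 3): arr[1]=8 > arr[3]=4
(1, 5): arr[1]=8 > arr[5]=5
(1, 6): arr[1]=8 > arr[6]=4
(1, 7): arr[1]=8 > arr[7]=7
(2, 3): arr[2]=13 > arr[3]=4
(2, 5): arr[2]=13 > arr[5]=5
(2, 6): arr[2]=13 > arr[6]=4
(2, 7): arr[2]=13 > arr[7]=7
(4, 5): arr[4]=13 > arr[5]=5
(4, 6): arr[4]=13 > arr[6]=4
(4, 7): arr[4]=13 > arr[7]=7
(5, 6): arr[5]=5 > arr[6]=4

Total inversions: 12

The array has 12 inversion(s): (1,3), (1,5), (1,6), (1,7), (2,3), (2,5), (2,6), (2,7), (4,5), (4,6), (4,7), (5,6). Each pair (i,j) satisfies i < j and arr[i] > arr[j].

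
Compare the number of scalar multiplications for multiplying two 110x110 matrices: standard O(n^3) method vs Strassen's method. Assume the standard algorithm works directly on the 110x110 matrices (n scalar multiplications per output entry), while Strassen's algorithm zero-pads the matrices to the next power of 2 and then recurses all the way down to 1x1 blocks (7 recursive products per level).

Matrix multiplication for 110x110 matrices:

Strassen's algorithm requires power-of-2 dimensions. Pad 110x110 to 128x128 (next power of 2).

Standard algorithm: 110^3 = 1331000 multiplications
Strassen's algorithm: 7^(log2(128)) = 7^7 = 823543 multiplications
Savings: 1331000 - 823543 = 507457 multiplications

Standard: 1331000 multiplications (110^3). Strassen: 823543 multiplications (7^7, after padding to 128x128). Strassen reduces 8 recursive multiplications to 7 at each level.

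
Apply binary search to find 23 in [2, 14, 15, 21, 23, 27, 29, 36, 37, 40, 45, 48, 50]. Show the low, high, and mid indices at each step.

Binary search for 23 in [2, 14, 15, 21, 23, 27, 29, 36, 37, 40, 45, 48, 50]:

lo=0, hi=12, mid=6, arr[mid]=29 -> 29 > 23, search left half
lo=0, hi=5, mid=2, arr[mid]=15 -> 15 < 23, search right half
lo=3, hi=5, mid=4, arr[mid]=23 -> Found target at index 4!

Binary search finds 23 at index 4 after 3 comparisons. The search repeatedly halves the search space by comparing with the middle element.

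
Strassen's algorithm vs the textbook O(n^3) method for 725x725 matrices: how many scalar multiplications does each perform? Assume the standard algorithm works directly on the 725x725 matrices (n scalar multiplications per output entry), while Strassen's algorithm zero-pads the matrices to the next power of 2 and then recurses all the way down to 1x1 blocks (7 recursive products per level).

Matrix multiplication for 725x725 matrices:

Strassen's algorithm requires power-of-2 dimensions. Pad 725x725 to 1024x1024 (next power of 2).

Standard algorithm: 725^3 = 381078125 multiplications
Strassen's algorithm: 7^(log2(1024)) = 7^10 = 282475249 multiplications
Savings: 381078125 - 282475249 = 98602876 multiplications

Standard: 381078125 multiplications (725^3). Strassen: 282475249 multiplications (7^10, after padding to 1024x1024). Strassen reduces 8 recursive multiplications to 7 at each level.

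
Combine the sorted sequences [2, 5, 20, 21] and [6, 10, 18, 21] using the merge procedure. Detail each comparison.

Merging process:

Compare 2 vs 6: take 2 from left. Merged: [2]
Compare 5 vs 6: take 5 from left. Merged: [2, 5]
Compare 20 vs 6: take 6 from right. Merged: [2, 5, 6]
Compare 20 vs 10: take 10 from right. Merged: [2, 5, 6, 10]
Compare 20 vs 18: take 18 from right. Merged: [2, 5, 6, 10, 18]
Compare 20 vs 21: take 20 from left. Merged: [2, 5, 6, 10, 18, 20]
Compare 21 vs 21: take 21 from left. Merged: [2, 5, 6, 10, 18, 20, 21]
Append remaining from right: [21]. Merged: [2, 5, 6, 10, 18, 20, 21, 21]

Final merged array: [2, 5, 6, 10, 18, 20, 21, 21]
Total comparisons: 7

The merged array is [2, 5, 6, 10, 18, 20, 21, 21], requiring 7 comparisons. The merge step runs in O(n) time where n is the total number of elements.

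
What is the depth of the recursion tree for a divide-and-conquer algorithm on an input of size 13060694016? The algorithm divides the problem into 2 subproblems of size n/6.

For divide and conquer with division factor 6:

Problem sizes at each level:
Level 0: 13060694016
Level 1: 2176782336
Level 2: 362797056
Level 3: 60466176
Level 4: 10077696
Level 5: 1679616
Level 6: 279936
Level 7: 46656
Level 8: 7776
Level 9: 1296
Level 10: 216
Level 11: 36
Level 12: 6
Level 13: 1

The root is level 0 and the size-1 base case is level 13 (the tree spans levels 0 through 13, i.e. 14 levels counting the root), so the depth is the number of divisions: log_6(13060694016) = 13

The recursion tree depth is log_6(13060694016) = 13. At each level, the problem size is divided by 6, so it takes 13 divisions to reduce to a base case of size 1. The algorithm makes 2 recursive calls at each level.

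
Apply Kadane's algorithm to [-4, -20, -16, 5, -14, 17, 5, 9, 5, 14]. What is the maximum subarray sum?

Using Kadane's algorithm on [-4, -20, -16, 5, -14, 17, 5, 9, 5, 14]:

Scanning through the array:
Position 1 (value -20): max_ending_here = -20, max_so_far = -4
Position 2 (value -16): max_ending_here = -16, max_so_far = -4
Position 3 (value 5): max_ending_here = 5, max_so_far = 5
Position 4 (value -14): max_ending_here = -9, max_so_far = 5
Position 5 (value 17): max_ending_here = 17, max_so_far = 17
Position 6 (value 5): max_ending_here = 22, max_so_far = 22
Position 7 (value 9): max_ending_here = 31, max_so_far = 31
Position 8 (value 5): max_ending_here = 36, max_so_far = 36
Position 9 (value 14): max_ending_here = 50, max_so_far = 50

Maximum subarray: [17, 5, 9, 5, 14]
Maximum sum: 50

The maximum subarray is [17, 5, 9, 5, 14] with sum 50. This subarray runs from index 5 to index 9.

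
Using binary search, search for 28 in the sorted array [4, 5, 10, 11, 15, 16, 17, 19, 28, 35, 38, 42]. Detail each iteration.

Binary search for 28 in [4, 5, 10, 11, 15, 16, 17, 19, 28, 35, 38, 42]:

lo=0, hi=11, mid=5, arr[mid]=16 -> 16 < 28, search right half
lo=6, hi=11, mid=8, arr[mid]=28 -> Found target at index 8!

Binary search finds 28 at index 8 after 2 comparisons. The search repeatedly halves the search space by comparing with the middle element.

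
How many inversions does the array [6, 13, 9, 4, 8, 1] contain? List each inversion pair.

Finding inversions in [6, 13, 9, 4, 8, 1]:

(0, 3): arr[0]=6 > arr[3]=4
(0, 5): arr[0]=6 > arr[5]=1
(1, 2): arr[1]=13 > arr[2]=9
(1, 3): arr[1]=13 > arr[3]=4
(1, 4): arr[1]=13 > arr[4]=8
(1, 5): arr[1]=13 > arr[5]=1
(2, 3): arr[2]=9 > arr[3]=4
(2, 4): arr[2]=9 > arr[4]=8
(2, 5): arr[2]=9 > arr[5]=1
(3, 5): arr[3]=4 > arr[5]=1
(4, 5): arr[4]=8 > arr[5]=1

Total inversions: 11

The array has 11 inversion(s): (0,3), (0,5), (1,2), (1,3), (1,4), (1,5), (2,3), (2,4), (2,5), (3,5), (4,5). Each pair (i,j) satisfies i < j and arr[i] > arr[j].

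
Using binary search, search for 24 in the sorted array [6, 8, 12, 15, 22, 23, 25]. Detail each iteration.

Binary search for 24 in [6, 8, 12, 15, 22, 23, 25]:

lo=0, hi=6, mid=3, arr[mid]=15 -> 15 < 24, search right half
lo=4, hi=6, mid=5, arr[mid]=23 -> 23 < 24, search right half
lo=6, hi=6, mid=6, arr[mid]=25 -> 25 > 24, search left half
lo=6 > hi=5, target 24 not found

Binary search determines that 24 is not in the array after 3 comparisons. The search space was exhausted without finding the target.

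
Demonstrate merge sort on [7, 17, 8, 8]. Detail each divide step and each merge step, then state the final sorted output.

Merge sort trace:

Split: [7, 17, 8, 8] -> [7, 17] and [8, 8]
  Split: [7, 17] -> [7] and [17]
  Merge: [7] + [17] -> [7, 17]
  Split: [8, 8] -> [8] and [8]
  Merge: [8] + [8] -> [8, 8]
Merge: [7, 17] + [8, 8] -> [7, 8, 8, 17]

Final sorted array: [7, 8, 8, 17]

The merge sort proceeds by recursively splitting the array and merging sorted halves.
After all merges, the sorted array is [7, 8, 8, 17].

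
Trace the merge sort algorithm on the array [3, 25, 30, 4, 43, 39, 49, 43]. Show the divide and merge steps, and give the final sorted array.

Merge sort trace:

Split: [3, 25, 30, 4, 43, 39, 49, 43] -> [3, 25, 30, 4] and [43, 39, 49, 43]
  Split: [3, 25, 30, 4] -> [3, 25] and [30, 4]
    Split: [3, 25] -> [3] and [25]
    Merge: [3] + [25] -> [3, 25]
    Split: [30, 4] -> [30] and [4]
    Merge: [30] + [4] -> [4, 30]
  Merge: [3, 25] + [4, 30] -> [3, 4, 25, 30]
  Split: [43, 39, 49, 43] -> [43, 39] and [49, 43]
    Split: [43, 39] -> [43] and [39]
    Merge: [43] + [39] -> [39, 43]
    Split: [49, 43] -> [49] and [43]
    Merge: [49] + [43] -> [43, 49]
  Merge: [39, 43] + [43, 49] -> [39, 43, 43, 49]
Merge: [3, 4, 25, 30] + [39, 43, 43, 49] -> [3, 4, 25, 30, 39, 43, 43, 49]

Final sorted array: [3, 4, 25, 30, 39, 43, 43, 49]

The merge sort proceeds by recursively splitting the array and merging sorted halves.
After all merges, the sorted array is [3, 4, 25, 30, 39, 43, 43, 49].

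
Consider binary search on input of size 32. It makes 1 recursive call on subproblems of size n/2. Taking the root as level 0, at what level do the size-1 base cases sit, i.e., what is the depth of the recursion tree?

For divide and conquer with division factor 2:

Problem sizes at each level:
Level 0: 32
Level 1: 16
Level 2: 8
Level 3: 4
Level 4: 2
Level 5: 1

The root is level 0 and the size-1 base case is level 5 (the tree spans levels 0 through 5, i.e. 6 levels counting the root), so the depth is the number of divisions: log_2(32) = 5

The recursion tree depth is log_2(32) = 5. At each level, the problem size is divided by 2, so it takes 5 divisions to reduce to a base case of size 1. The algorithm makes 1 recursive call at each level.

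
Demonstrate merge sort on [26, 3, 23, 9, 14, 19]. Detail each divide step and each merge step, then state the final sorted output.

Merge sort trace:

Split: [26, 3, 23, 9, 14, 19] -> [26, 3, 23] and [9, 14, 19]
  Split: [26, 3, 23] -> [26] and [3, 23]
    Split: [3, 23] -> [3] and [23]
    Merge: [3] + [23] -> [3, 23]
  Merge: [26] + [3, 23] -> [3, 23, 26]
  Split: [9, 14, 19] -> [9] and [14, 19]
    Split: [14, 19] -> [14] and [19]
    Merge: [14] + [19] -> [14, 19]
  Merge: [9] + [14, 19] -> [9, 14, 19]
Merge: [3, 23, 26] + [9, 14, 19] -> [3, 9, 14, 19, 23, 26]

Final sorted array: [3, 9, 14, 19, 23, 26]

The merge sort proceeds by recursively splitting the array and merging sorted halves.
After all merges, the sorted array is [3, 9, 14, 19, 23, 26].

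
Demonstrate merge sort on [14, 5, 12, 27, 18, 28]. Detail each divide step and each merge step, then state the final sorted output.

Merge sort trace:

Split: [14, 5, 12, 27, 18, 28] -> [14, 5, 12] and [27, 18, 28]
  Split: [14, 5, 12] -> [14] and [5, 12]
    Split: [5, 12] -> [5] and [12]
    Merge: [5] + [12] -> [5, 12]
  Merge: [14] + [5, 12] -> [5, 12, 14]
  Split: [27, 18, 28] -> [27] and [18, 28]
    Split: [18, 28] -> [18] and [28]
    Merge: [18] + [28] -> [18, 28]
  Merge: [27] + [18, 28] -> [18, 27, 28]
Merge: [5, 12, 14] + [18, 27, 28] -> [5, 12, 14, 18, 27, 28]

Final sorted array: [5, 12, 14, 18, 27, 28]

The merge sort proceeds by recursively splitting the array and merging sorted halves.
After all merges, the sorted array is [5, 12, 14, 18, 27, 28].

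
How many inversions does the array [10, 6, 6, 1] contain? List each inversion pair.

Finding inversions in [10, 6, 6, 1]:

(0, 1): arr[0]=10 > arr[1]=6
(0, 2): arr[0]=10 > arr[2]=6
(0, 3): arr[0]=10 > arr[3]=1
(1, 3): arr[1]=6 > arr[3]=1
(2, 3): arr[2]=6 > arr[3]=1

Total inversions: 5

The array has 5 inversion(s): (0,1), (0,2), (0,3), (1,3), (2,3). Each pair (i,j) satisfies i < j and arr[i] > arr[j].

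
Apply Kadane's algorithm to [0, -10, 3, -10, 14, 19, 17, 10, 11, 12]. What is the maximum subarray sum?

Using Kadane's algorithm on [0, -10, 3, -10, 14, 19, 17, 10, 11, 12]:

Scanning through the array:
Position 1 (value -10): max_ending_here = -10, max_so_far = 0
Position 2 (value 3): max_ending_here = 3, max_so_far = 3
Position 3 (value -10): max_ending_here = -7, max_so_far = 3
Position 4 (value 14): max_ending_here = 14, max_so_far = 14
Position 5 (value 19): max_ending_here = 33, max_so_far = 33
Position 6 (value 17): max_ending_here = 50, max_so_far = 50
Position 7 (value 10): max_ending_here = 60, max_so_far = 60
Position 8 (value 11): max_ending_here = 71, max_so_far = 71
Position 9 (value 12): max_ending_here = 83, max_so_far = 83

Maximum subarray: [14, 19, 17, 10, 11, 12]
Maximum sum: 83

The maximum subarray is [14, 19, 17, 10, 11, 12] with sum 83. This subarray runs from index 4 to index 9.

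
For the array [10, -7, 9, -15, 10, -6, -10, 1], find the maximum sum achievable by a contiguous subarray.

Using Kadane's algorithm on [10, -7, 9, -15, 10, -6, -10, 1]:

Scanning through the array:
Position 1 (value -7): max_ending_here = 3, max_so_far = 10
Position 2 (value 9): max_ending_here = 12, max_so_far = 12
Position 3 (value -15): max_ending_here = -3, max_so_far = 12
Position 4 (value 10): max_ending_here = 10, max_so_far = 12
Position 5 (value -6): max_ending_here = 4, max_so_far = 12
Position 6 (value -10): max_ending_here = -6, max_so_far = 12
Position 7 (value 1): max_ending_here = 1, max_so_far = 12

Maximum subarray: [10, -7, 9]
Maximum sum: 12

The maximum subarray is [10, -7, 9] with sum 12. This subarray runs from index 0 to index 2.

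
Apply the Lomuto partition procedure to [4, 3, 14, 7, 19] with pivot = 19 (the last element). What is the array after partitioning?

Lomuto partition with pivot = 19:

Initial array: [4, 3, 14, 7, 19]

arr[0]=4 <= 19: swap with position 0, array becomes [4, 3, 14, 7, 19]
arr[1]=3 <= 19: swap with position 1, array becomes [4, 3, 14, 7, 19]
arr[2]=14 <= 19: swap with position 2, array becomes [4, 3, 14, 7, 19]
arr[3]=7 <= 19: swap with position 3, array becomes [4, 3, 14, 7, 19]

Place pivot at position 4: [4, 3, 14, 7, 19]
Pivot position: 4

After partitioning with pivot 19, the array becomes [4, 3, 14, 7, 19]. The pivot is placed at index 4. All elements to the left of the pivot are <= 19, and all elements to the right are > 19.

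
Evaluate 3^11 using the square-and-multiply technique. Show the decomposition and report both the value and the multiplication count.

Computing 3^11 by squaring (build up from 3^1; each line after the first costs one multiplication):

3^1 = 3
3^2 = (3^1)^2 = 3^2 = 9
3^4 = (3^2)^2 = 9^2 = 81
3^5 = 3 * 3^4 = 3 * 81 = 243
3^10 = (3^5)^2 = 243^2 = 59049
3^11 = 3 * 3^10 = 3 * 59049 = 177147

Result: 177147
Multiplications needed: 5 (5 lines after 3^1)

3^11 = 177147. Using exponentiation by squaring, this requires 5 multiplications. The key idea: if the exponent is even, square the half-power; if odd, multiply by the base once.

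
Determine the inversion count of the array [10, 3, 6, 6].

Finding inversions in [10, 3, 6, 6]:

(0, 1): arr[0]=10 > arr[1]=3
(0, 2): arr[0]=10 > arr[2]=6
(0, 3): arr[0]=10 > arr[3]=6

Total inversions: 3

The array has 3 inversion(s): (0,1), (0,2), (0,3). Each pair (i,j) satisfies i < j and arr[i] > arr[j].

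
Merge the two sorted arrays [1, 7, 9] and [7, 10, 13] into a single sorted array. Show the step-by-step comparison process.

Merging process:

Compare 1 vs 7: take 1 from left. Merged: [1]
Compare 7 vs 7: take 7 from left. Merged: [1, 7]
Compare 9 vs 7: take 7 from right. Merged: [1, 7, 7]
Compare 9 vs 10: take 9 from left. Merged: [1, 7, 7, 9]
Append remaining from right: [10, 13]. Merged: [1, 7, 7, 9, 10, 13]

Final merged array: [1, 7, 7, 9, 10, 13]
Total comparisons: 4

The merged array is [1, 7, 7, 9, 10, 13], requiring 4 comparisons. The merge step runs in O(n) time where n is the total number of elements.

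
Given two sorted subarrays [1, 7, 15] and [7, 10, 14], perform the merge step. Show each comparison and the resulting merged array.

Merging process:

Compare 1 vs 7: take 1 from left. Merged: [1]
Compare 7 vs 7: take 7 from left. Merged: [1, 7]
Compare 15 vs 7: take 7 from right. Merged: [1, 7, 7]
Compare 15 vs 10: take 10 from right. Merged: [1, 7, 7, 10]
Compare 15 vs 14: take 14 from right. Merged: [1, 7, 7, 10, 14]
Append remaining from left: [15]. Merged: [1, 7, 7, 10, 14, 15]

Final merged array: [1, 7, 7, 10, 14, 15]
Total comparisons: 5

The merged array is [1, 7, 7, 10, 14, 15], requiring 5 comparisons. The merge step runs in O(n) time where n is the total number of elements.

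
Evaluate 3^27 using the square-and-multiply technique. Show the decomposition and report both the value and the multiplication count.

Computing 3^27 by squaring (build up from 3^1; each line after the first costs one multiplication):

3^1 = 3
3^2 = (3^1)^2 = 3^2 = 9
3^3 = 3 * 3^2 = 3 * 9 = 27
3^6 = (3^3)^2 = 27^2 = 729
3^12 = (3^6)^2 = 729^2 = 531441
3^13 = 3 * 3^12 = 3 * 531441 = 1594323
3^26 = (3^13)^2 = 1594323^2 = 2541865828329
3^27 = 3 * 3^26 = 3 * 2541865828329 = 7625597484987

Result: 7625597484987
Multiplications needed: 7 (7 lines after 3^1)

3^27 = 7625597484987. Using exponentiation by squaring, this requires 7 multiplications. The key idea: if the exponent is even, square the half-power; if odd, multiply by the base once.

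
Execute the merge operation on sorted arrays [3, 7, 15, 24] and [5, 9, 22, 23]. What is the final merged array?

Merging process:

Compare 3 vs 5: take 3 from left. Merged: [3]
Compare 7 vs 5: take 5 from right. Merged: [3, 5]
Compare 7 vs 9: take 7 from left. Merged: [3, 5, 7]
Compare 15 vs 9: take 9 from right. Merged: [3, 5, 7, 9]
Compare 15 vs 22: take 15 from left. Merged: [3, 5, 7, 9, 15]
Compare 24 vs 22: take 22 from right. Merged: [3, 5, 7, 9, 15, 22]
Compare 24 vs 23: take 23 from right. Merged: [3, 5, 7, 9, 15, 22, 23]
Append remaining from left: [24]. Merged: [3, 5, 7, 9, 15, 22, 23, 24]

Final merged array: [3, 5, 7, 9, 15, 22, 23, 24]
Total comparisons: 7

The merged array is [3, 5, 7, 9, 15, 22, 23, 24], requiring 7 comparisons. The merge step runs in O(n) time where n is the total number of elements.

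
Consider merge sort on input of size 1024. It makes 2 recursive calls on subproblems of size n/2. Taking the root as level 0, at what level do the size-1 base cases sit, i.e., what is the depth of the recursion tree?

For divide and conquer with division factor 2:

Problem sizes at each level:
Level 0: 1024
Level 1: 512
Level 2: 256
Level 3: 128
Level 4: 64
Level 5: 32
Level 6: 16
Level 7: 8
Level 8: 4
Level 9: 2
Level 10: 1

The root is level 0 and the size-1 base case is level 10 (the tree spans levels 0 through 10, i.e. 11 levels counting the root), so the depth is the number of divisions: log_2(1024) = 10

The recursion tree depth is log_2(1024) = 10. At each level, the problem size is divided by 2, so it takes 10 divisions to reduce to a base case of size 1. The algorithm makes 2 recursive calls at each level.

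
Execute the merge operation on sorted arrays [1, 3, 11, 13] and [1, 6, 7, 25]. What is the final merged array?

Merging process:

Compare 1 vs 1: take 1 from left. Merged: [1]
Compare 3 vs 1: take 1 from right. Merged: [1, 1]
Compare 3 vs 6: take 3 from left. Merged: [1, 1, 3]
Compare 11 vs 6: take 6 from right. Merged: [1, 1, 3, 6]
Compare 11 vs 7: take 7 from right. Merged: [1, 1, 3, 6, 7]
Compare 11 vs 25: take 11 from left. Merged: [1, 1, 3, 6, 7, 11]
Compare 13 vs 25: take 13 from left. Merged: [1, 1, 3, 6, 7, 11, 13]
Append remaining from right: [25]. Merged: [1, 1, 3, 6, 7, 11, 13, 25]

Final merged array: [1, 1, 3, 6, 7, 11, 13, 25]
Total comparisons: 7

The merged array is [1, 1, 3, 6, 7, 11, 13, 25], requiring 7 comparisons. The merge step runs in O(n) time where n is the total number of elements.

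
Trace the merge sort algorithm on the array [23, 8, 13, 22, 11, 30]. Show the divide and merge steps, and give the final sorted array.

Merge sort trace:

Split: [23, 8, 13, 22, 11, 30] -> [23, 8, 13] and [22, 11, 30]
  Split: [23, 8, 13] -> [23] and [8, 13]
    Split: [8, 13] -> [8] and [13]
    Merge: [8] + [13] -> [8, 13]
  Merge: [23] + [8, 13] -> [8, 13, 23]
  Split: [22, 11, 30] -> [22] and [11, 30]
    Split: [11, 30] -> [11] and [30]
    Merge: [11] + [30] -> [11, 30]
  Merge: [22] + [11, 30] -> [11, 22, 30]
Merge: [8, 13, 23] + [11, 22, 30] -> [8, 11, 13, 22, 23, 30]

Final sorted array: [8, 11, 13, 22, 23, 30]

The merge sort proceeds by recursively splitting the array and merging sorted halves.
After all merges, the sorted array is [8, 11, 13, 22, 23, 30].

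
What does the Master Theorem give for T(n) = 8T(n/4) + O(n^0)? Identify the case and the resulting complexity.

Master Theorem for T(n) = 8T(n/4) + O(n^0):

a = 8, b = 4, c = 0
log_b(a) = log_4(8) = 1.5000

Case 1: c = 0 < log_4(8) = 1.5000
T(n) = O(n^(log_4 8))

For T(n) = 8T(n/4) + O(n^0): log_4(8) = 1.5000. This is Case 1 of the Master Theorem (c < log_b(a), work dominated by leaves), giving O(n^(log_4 8)).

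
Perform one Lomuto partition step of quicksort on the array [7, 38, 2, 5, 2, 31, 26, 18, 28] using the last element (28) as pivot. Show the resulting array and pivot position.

Lomuto partition with pivot = 28:

Initial array: [7, 38, 2, 5, 2, 31, 26, 18, 28]

arr[0]=7 <= 28: swap with position 0, array becomes [7, 38, 2, 5, 2, 31, 26, 18, 28]
arr[1]=38 > 28: no swap
arr[2]=2 <= 28: swap with position 1, array becomes [7, 2, 38, 5, 2, 31, 26, 18, 28]
arr[3]=5 <= 28: swap with position 2, array becomes [7, 2, 5, 38, 2, 31, 26, 18, 28]
arr[4]=2 <= 28: swap with position 3, array becomes [7, 2, 5, 2, 38, 31, 26, 18, 28]
arr[5]=31 > 28: no swap
arr[6]=26 <= 28: swap with position 4, array becomes [7, 2, 5, 2, 26, 31, 38, 18, 28]
arr[7]=18 <= 28: swap with position 5, array becomes [7, 2, 5, 2, 26, 18, 38, 31, 28]

Place pivot at position 6: [7, 2, 5, 2, 26, 18, 28, 31, 38]
Pivot position: 6

After partitioning with pivot 28, the array becomes [7, 2, 5, 2, 26, 18, 28, 31, 38]. The pivot is placed at index 6. All elements to the left of the pivot are <= 28, and all elements to the right are > 28.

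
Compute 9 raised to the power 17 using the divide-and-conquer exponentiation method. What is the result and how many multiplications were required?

Computing 9^17 by squaring (build up from 9^1; each line after the first costs one multiplication):

9^1 = 9
9^2 = (9^1)^2 = 9^2 = 81
9^4 = (9^2)^2 = 81^2 = 6561
9^8 = (9^4)^2 = 6561^2 = 43046721
9^16 = (9^8)^2 = 43046721^2 = 1853020188851841
9^17 = 9 * 9^16 = 9 * 1853020188851841 = 16677181699666569

Result: 16677181699666569
Multiplications needed: 5 (5 lines after 9^1)

9^17 = 16677181699666569. Using exponentiation by squaring, this requires 5 multiplications. The key idea: if the exponent is even, square the half-power; if odd, multiply by the base once.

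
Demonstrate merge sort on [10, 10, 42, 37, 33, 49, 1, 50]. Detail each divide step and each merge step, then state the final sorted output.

Merge sort trace:

Split: [10, 10, 42, 37, 33, 49, 1, 50] -> [10, 10, 42, 37] and [33, 49, 1, 50]
  Split: [10, 10, 42, 37] -> [10, 10] and [42, 37]
    Split: [10, 10] -> [10] and [10]
    Merge: [10] + [10] -> [10, 10]
    Split: [42, 37] -> [42] and [37]
    Merge: [42] + [37] -> [37, 42]
  Merge: [10, 10] + [37, 42] -> [10, 10, 37, 42]
  Split: [33, 49, 1, 50] -> [33, 49] and [1, 50]
    Split: [33, 49] -> [33] and [49]
    Merge: [33] + [49] -> [33, 49]
    Split: [1, 50] -> [1] and [50]
    Merge: [1] + [50] -> [1, 50]
  Merge: [33, 49] + [1, 50] -> [1, 33, 49, 50]
Merge: [10, 10, 37, 42] + [1, 33, 49, 50] -> [1, 10, 10, 33, 37, 42, 49, 50]

Final sorted array: [1, 10, 10, 33, 37, 42, 49, 50]

The merge sort proceeds by recursively splitting the array and merging sorted halves.
After all merges, the sorted array is [1, 10, 10, 33, 37, 42, 49, 50].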